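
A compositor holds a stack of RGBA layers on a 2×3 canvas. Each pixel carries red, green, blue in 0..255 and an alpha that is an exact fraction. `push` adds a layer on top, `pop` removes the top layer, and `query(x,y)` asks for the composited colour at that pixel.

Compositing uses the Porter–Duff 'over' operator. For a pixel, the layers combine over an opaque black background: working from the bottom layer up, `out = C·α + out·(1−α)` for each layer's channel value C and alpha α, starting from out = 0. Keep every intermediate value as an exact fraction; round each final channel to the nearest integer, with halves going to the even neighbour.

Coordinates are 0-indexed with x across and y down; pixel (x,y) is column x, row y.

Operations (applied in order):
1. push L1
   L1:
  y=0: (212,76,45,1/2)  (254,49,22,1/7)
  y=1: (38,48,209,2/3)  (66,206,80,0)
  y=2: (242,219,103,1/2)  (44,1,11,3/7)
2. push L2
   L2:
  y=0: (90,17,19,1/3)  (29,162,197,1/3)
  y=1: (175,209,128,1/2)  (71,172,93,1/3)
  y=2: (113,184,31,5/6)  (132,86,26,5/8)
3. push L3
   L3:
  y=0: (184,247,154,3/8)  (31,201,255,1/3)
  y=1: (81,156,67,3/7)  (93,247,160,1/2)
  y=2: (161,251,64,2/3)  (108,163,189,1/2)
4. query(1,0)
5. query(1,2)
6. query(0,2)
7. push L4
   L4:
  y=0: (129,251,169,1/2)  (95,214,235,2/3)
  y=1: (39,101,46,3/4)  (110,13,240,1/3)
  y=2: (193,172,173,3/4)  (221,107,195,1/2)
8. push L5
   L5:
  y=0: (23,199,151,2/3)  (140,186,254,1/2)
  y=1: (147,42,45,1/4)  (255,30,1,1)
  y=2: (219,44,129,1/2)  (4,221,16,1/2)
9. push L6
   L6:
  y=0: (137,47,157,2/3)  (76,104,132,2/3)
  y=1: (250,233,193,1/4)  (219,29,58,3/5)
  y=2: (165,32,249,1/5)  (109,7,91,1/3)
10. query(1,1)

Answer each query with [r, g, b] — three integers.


at x=1,y=0 over L1,L2,L3:
L1 α=1/7: [254/7, 7, 22/7]
L2 α=1/3: [237/7, 176/3, 1423/21]
L3 α=1/3: [691/21, 955/9, 8201/63]
rounded: [33, 106, 130]

at x=1,y=2 over L1,L2,L3:
after L1 α=3/7: [132/7, 3/7, 33/7]
after L2 α=5/8: [627/7, 3019/56, 1009/56]
after L3 α=1/2: [1383/14, 12147/112, 11593/112]
= [99, 108, 104]

at x=0,y=2 over L1,L2,L3:
L1 α=1/2: [121, 219/2, 103/2]
L2 α=5/6: [343/3, 2059/12, 413/12]
L3 α=2/3: [1309/9, 8083/36, 1949/36]
rounded: [145, 225, 54]

at x=1,y=1 over L1,L2,L3,L4,L5,L6:
after L1 α=0: [0, 0, 0]
after L2 α=1/3: [71/3, 172/3, 31]
after L3 α=1/2: [175/3, 913/6, 191/2]
after L4 α=1/3: [680/9, 952/9, 431/3]
after L5 α=1: [255, 30, 1]
after L6 α=3/5: [1167/5, 147/5, 176/5]
→ [233, 29, 35]


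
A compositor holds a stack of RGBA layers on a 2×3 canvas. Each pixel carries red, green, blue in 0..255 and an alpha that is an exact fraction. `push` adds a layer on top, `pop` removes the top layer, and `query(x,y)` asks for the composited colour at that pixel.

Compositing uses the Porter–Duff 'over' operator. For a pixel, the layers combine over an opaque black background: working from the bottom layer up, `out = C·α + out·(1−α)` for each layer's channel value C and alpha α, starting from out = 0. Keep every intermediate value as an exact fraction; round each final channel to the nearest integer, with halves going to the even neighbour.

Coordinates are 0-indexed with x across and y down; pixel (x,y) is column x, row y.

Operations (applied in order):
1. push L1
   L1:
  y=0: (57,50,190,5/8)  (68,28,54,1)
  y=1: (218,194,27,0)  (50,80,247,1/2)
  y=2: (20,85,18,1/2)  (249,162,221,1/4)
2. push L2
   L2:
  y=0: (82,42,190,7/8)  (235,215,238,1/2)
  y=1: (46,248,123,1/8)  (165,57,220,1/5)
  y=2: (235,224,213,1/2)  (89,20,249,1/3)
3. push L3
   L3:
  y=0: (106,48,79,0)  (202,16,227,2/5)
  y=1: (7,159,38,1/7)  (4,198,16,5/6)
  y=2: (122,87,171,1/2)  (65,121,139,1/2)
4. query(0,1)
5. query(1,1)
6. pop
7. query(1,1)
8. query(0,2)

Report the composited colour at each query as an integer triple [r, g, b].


query (0,1) [L1,L2,L3] — begin 0,0,0
L1 α=0: [0, 0, 0]
L2 α=1/8: [23/4, 31, 123/8]
L3 α=1/7: [83/14, 345/7, 521/28]
rounded: [6, 49, 19]

(1,1) stack=L1,L2,L3; from [0,0,0]:
after L1 α=1/2: [25, 40, 247/2]
after L2 α=1/5: [53, 217/5, 714/5]
after L3 α=5/6: [73/6, 5167/30, 557/15]
= [12, 172, 37]

(1,1) stack=L1,L2; from [0,0,0]:
+L1 (α=1/2) → [25, 40, 247/2]
+L2 (α=1/5) → [53, 217/5, 714/5]
= [53, 43, 143]

(0,2) stack=L1,L2; from [0,0,0]:
after L1 α=1/2: [10, 85/2, 9]
after L2 α=1/2: [245/2, 533/4, 111]
rounded: [122, 133, 111]


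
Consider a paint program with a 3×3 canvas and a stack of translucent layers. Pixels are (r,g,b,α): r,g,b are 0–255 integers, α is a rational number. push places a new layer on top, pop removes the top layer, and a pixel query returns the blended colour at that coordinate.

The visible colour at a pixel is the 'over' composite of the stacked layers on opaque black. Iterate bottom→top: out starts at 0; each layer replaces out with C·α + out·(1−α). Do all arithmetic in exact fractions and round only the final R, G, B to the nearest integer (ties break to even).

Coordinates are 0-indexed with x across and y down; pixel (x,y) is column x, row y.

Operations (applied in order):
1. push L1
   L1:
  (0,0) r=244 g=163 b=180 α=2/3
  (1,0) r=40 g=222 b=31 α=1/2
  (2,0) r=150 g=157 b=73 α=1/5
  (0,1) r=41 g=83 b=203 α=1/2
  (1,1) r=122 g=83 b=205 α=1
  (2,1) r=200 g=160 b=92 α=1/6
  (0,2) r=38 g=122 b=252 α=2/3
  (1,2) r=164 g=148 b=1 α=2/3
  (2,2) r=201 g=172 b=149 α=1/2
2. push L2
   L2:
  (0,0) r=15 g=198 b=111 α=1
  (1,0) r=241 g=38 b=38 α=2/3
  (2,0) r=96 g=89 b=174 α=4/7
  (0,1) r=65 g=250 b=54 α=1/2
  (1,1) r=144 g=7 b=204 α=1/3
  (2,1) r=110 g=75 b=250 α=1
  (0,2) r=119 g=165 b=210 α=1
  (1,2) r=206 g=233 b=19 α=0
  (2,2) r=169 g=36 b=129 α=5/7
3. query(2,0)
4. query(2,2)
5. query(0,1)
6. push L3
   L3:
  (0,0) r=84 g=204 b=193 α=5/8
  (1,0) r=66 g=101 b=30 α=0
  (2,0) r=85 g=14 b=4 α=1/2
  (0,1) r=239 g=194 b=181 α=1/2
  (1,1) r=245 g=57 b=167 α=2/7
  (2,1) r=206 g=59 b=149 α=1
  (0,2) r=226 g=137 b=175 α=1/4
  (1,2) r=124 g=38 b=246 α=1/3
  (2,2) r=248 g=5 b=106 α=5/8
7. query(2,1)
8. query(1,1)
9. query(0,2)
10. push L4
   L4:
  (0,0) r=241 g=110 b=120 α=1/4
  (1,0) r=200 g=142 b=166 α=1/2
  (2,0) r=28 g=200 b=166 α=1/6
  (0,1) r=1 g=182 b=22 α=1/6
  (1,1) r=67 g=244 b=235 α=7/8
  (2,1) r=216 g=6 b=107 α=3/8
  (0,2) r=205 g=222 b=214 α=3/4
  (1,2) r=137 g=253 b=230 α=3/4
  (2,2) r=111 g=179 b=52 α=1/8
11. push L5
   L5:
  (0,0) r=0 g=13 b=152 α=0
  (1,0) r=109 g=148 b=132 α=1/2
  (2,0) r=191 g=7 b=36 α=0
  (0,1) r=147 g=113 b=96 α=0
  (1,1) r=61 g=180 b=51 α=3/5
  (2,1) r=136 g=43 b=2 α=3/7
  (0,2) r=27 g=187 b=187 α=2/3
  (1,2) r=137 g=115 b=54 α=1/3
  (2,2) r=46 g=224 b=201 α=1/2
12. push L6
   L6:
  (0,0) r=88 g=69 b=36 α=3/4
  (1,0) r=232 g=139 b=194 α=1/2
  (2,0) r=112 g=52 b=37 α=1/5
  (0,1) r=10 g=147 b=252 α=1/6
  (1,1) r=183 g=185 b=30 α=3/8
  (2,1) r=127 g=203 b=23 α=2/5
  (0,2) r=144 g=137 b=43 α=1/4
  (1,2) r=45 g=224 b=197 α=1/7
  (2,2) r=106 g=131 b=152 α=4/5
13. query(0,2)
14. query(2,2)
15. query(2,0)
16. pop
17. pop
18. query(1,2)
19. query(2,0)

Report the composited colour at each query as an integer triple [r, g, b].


(2,0) stack=L1,L2; from [0,0,0]:
L1 α=1/5: [30, 157/5, 73/5]
L2 α=4/7: [474/7, 2251/35, 3699/35]
= [68, 64, 106]

query (2,2) [L1,L2] — begin 0,0,0
L1 α=1/2: [201/2, 86, 149/2]
L2 α=5/7: [1046/7, 352/7, 794/7]
= [149, 50, 113]

at x=0,y=1 over L1,L2:
L1 α=1/2: [41/2, 83/2, 203/2]
L2 α=1/2: [171/4, 583/4, 311/4]
= [43, 146, 78]

query (2,1) [L1,L2,L3] — begin 0,0,0
L1 α=1/6: [100/3, 80/3, 46/3]
L2 α=1: [110, 75, 250]
L3 α=1: [206, 59, 149]
rounded: [206, 59, 149]

at x=1,y=1 over L1,L2,L3:
after L1 α=1: [122, 83, 205]
after L2 α=1/3: [388/3, 173/3, 614/3]
after L3 α=2/7: [3410/21, 1207/21, 4072/21]
→ [162, 57, 194]

at x=0,y=2 over L1,L2,L3:
after L1 α=2/3: [76/3, 244/3, 168]
after L2 α=1: [119, 165, 210]
after L3 α=1/4: [583/4, 158, 805/4]
→ [146, 158, 201]

query (0,2) [L1,L2,L3,L4,L5,L6] — begin 0,0,0
L1 α=2/3: [76/3, 244/3, 168]
L2 α=1: [119, 165, 210]
L3 α=1/4: [583/4, 158, 805/4]
L4 α=3/4: [3043/16, 206, 3373/16]
L5 α=2/3: [3907/48, 580/3, 3119/16]
L6 α=1/4: [6211/64, 717/4, 10045/64]
rounded: [97, 179, 157]

(2,2) stack=L1,L2,L3,L4,L5,L6; from [0,0,0]:
+L1 (α=1/2) → [201/2, 86, 149/2]
+L2 (α=5/7) → [1046/7, 352/7, 794/7]
+L3 (α=5/8) → [5909/28, 1231/56, 1523/14]
+L4 (α=1/8) → [6353/32, 2663/64, 1627/16]
+L5 (α=1/2) → [7825/64, 16999/128, 4843/32]
+L6 (α=4/5) → [34961/320, 84071/640, 24299/160]
→ [109, 131, 152]

at x=2,y=0 over L1,L2,L3,L4,L5,L6:
+L1 (α=1/5) → [30, 157/5, 73/5]
+L2 (α=4/7) → [474/7, 2251/35, 3699/35]
+L3 (α=1/2) → [1069/14, 2741/70, 3839/70]
+L4 (α=1/6) → [5737/84, 1847/28, 6163/84]
+L5 (α=0) → [5737/84, 1847/28, 6163/84]
+L6 (α=1/5) → [8089/105, 2211/35, 1388/21]
→ [77, 63, 66]

(1,2) stack=L1,L2,L3,L4; from [0,0,0]:
+L1 (α=2/3) → [328/3, 296/3, 2/3]
+L2 (α=0) → [328/3, 296/3, 2/3]
+L3 (α=1/3) → [1028/9, 706/9, 742/9]
+L4 (α=3/4) → [4727/36, 7537/36, 1738/9]
= [131, 209, 193]

(2,0) stack=L1,L2,L3,L4; from [0,0,0]:
L1 α=1/5: [30, 157/5, 73/5]
L2 α=4/7: [474/7, 2251/35, 3699/35]
L3 α=1/2: [1069/14, 2741/70, 3839/70]
L4 α=1/6: [5737/84, 1847/28, 6163/84]
→ [68, 66, 73]


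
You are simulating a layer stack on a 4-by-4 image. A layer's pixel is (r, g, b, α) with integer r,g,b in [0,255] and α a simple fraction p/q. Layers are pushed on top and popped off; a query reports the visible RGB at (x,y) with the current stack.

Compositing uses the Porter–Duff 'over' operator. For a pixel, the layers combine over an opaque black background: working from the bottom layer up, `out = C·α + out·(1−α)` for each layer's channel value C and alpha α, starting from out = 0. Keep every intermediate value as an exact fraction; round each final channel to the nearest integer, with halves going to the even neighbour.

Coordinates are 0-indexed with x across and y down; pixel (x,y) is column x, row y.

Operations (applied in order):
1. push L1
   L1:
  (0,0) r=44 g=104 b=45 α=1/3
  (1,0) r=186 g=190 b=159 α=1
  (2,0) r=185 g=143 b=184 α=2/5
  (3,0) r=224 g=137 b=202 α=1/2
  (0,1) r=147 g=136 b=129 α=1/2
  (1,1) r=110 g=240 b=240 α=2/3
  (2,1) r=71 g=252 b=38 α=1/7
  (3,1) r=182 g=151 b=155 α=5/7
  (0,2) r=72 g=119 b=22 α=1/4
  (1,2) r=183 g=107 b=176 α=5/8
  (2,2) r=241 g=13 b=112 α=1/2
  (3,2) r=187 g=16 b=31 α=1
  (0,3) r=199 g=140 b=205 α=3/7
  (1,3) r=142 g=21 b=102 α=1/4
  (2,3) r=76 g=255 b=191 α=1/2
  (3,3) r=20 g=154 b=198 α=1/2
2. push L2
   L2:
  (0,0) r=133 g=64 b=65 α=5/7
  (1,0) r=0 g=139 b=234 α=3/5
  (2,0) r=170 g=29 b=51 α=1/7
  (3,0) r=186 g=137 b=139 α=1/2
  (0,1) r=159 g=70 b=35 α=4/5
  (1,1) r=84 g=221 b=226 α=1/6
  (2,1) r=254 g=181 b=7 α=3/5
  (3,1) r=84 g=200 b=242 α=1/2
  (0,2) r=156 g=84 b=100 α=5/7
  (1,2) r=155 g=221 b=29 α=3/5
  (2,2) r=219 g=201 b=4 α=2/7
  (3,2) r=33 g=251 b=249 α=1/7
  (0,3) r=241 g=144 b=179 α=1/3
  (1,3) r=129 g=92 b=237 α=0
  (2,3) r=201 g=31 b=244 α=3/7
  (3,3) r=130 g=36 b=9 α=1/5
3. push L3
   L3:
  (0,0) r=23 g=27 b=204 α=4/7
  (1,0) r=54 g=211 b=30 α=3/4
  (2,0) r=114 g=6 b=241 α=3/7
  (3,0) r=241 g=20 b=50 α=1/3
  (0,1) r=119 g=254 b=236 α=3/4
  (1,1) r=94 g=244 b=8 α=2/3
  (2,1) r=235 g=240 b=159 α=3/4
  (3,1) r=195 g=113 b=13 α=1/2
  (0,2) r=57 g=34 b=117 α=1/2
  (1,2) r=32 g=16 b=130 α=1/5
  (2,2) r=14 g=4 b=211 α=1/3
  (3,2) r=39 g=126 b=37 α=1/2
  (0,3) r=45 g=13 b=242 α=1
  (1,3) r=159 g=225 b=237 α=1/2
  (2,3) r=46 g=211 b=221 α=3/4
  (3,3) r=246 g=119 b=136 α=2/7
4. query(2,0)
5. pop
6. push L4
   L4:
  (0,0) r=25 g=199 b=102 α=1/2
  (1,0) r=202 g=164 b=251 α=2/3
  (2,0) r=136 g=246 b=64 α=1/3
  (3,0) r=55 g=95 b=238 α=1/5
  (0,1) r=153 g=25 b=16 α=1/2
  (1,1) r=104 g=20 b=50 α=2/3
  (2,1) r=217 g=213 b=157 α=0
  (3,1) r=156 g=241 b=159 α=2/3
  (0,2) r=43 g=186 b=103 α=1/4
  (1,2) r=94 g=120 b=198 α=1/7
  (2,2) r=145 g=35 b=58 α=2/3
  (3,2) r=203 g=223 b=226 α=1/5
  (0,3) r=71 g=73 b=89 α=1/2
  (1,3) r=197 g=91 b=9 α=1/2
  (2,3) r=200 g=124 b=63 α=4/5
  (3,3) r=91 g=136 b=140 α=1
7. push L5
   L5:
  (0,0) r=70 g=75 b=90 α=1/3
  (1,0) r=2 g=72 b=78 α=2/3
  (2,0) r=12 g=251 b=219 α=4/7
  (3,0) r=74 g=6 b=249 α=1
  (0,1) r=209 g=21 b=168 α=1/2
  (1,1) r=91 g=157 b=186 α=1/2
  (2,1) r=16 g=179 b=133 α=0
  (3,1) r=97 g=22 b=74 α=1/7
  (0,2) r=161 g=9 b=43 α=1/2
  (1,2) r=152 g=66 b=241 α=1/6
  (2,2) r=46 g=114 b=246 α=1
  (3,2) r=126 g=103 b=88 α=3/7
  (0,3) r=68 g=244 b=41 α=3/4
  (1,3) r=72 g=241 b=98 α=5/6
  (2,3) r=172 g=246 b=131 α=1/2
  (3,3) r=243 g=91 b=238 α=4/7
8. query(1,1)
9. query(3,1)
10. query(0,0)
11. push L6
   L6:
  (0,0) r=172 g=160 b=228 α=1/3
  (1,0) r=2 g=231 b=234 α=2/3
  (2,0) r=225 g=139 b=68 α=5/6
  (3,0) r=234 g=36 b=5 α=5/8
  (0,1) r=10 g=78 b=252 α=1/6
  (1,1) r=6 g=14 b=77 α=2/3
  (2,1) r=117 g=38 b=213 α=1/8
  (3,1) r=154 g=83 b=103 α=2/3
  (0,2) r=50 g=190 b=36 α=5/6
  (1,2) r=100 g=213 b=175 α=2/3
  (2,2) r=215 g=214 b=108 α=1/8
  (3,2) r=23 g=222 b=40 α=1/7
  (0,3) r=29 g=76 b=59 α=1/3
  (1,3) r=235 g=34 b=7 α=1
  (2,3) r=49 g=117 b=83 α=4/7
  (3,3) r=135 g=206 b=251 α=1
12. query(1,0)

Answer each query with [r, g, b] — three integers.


query (2,0) [L1,L2,L3] — begin 0,0,0
L1 α=2/5: [74, 286/5, 368/5]
L2 α=1/7: [614/7, 1861/35, 2463/35]
L3 α=3/7: [4850/49, 8074/245, 35157/245]
= [99, 33, 143]

query (1,1) [L1,L2,L4,L5] — begin 0,0,0
L1 α=2/3: [220/3, 160, 160]
L2 α=1/6: [676/9, 1021/6, 171]
L4 α=2/3: [2548/27, 1261/18, 271/3]
L5 α=1/2: [5005/54, 4087/36, 829/6]
= [93, 114, 138]

query (3,1) [L1,L2,L4,L5] — begin 0,0,0
after L1 α=5/7: [130, 755/7, 775/7]
after L2 α=1/2: [107, 2155/14, 2469/14]
after L4 α=2/3: [419/3, 8903/42, 2307/14]
after L5 α=1/7: [935/7, 9057/49, 7439/49]
= [134, 185, 152]

(0,0) stack=L1,L2,L4,L5; from [0,0,0]:
L1 α=1/3: [44/3, 104/3, 15]
L2 α=5/7: [2083/21, 1168/21, 355/7]
L4 α=1/2: [1304/21, 5347/42, 1069/14]
L5 α=1/3: [4078/63, 6922/63, 1699/21]
= [65, 110, 81]

(1,0) stack=L1,L2,L4,L5,L6; from [0,0,0]:
after L1 α=1: [186, 190, 159]
after L2 α=3/5: [372/5, 797/5, 204]
after L4 α=2/3: [2392/15, 2437/15, 706/3]
after L5 α=2/3: [2452/45, 4597/45, 1174/9]
after L6 α=2/3: [2632/135, 25387/135, 5386/27]
→ [19, 188, 199]


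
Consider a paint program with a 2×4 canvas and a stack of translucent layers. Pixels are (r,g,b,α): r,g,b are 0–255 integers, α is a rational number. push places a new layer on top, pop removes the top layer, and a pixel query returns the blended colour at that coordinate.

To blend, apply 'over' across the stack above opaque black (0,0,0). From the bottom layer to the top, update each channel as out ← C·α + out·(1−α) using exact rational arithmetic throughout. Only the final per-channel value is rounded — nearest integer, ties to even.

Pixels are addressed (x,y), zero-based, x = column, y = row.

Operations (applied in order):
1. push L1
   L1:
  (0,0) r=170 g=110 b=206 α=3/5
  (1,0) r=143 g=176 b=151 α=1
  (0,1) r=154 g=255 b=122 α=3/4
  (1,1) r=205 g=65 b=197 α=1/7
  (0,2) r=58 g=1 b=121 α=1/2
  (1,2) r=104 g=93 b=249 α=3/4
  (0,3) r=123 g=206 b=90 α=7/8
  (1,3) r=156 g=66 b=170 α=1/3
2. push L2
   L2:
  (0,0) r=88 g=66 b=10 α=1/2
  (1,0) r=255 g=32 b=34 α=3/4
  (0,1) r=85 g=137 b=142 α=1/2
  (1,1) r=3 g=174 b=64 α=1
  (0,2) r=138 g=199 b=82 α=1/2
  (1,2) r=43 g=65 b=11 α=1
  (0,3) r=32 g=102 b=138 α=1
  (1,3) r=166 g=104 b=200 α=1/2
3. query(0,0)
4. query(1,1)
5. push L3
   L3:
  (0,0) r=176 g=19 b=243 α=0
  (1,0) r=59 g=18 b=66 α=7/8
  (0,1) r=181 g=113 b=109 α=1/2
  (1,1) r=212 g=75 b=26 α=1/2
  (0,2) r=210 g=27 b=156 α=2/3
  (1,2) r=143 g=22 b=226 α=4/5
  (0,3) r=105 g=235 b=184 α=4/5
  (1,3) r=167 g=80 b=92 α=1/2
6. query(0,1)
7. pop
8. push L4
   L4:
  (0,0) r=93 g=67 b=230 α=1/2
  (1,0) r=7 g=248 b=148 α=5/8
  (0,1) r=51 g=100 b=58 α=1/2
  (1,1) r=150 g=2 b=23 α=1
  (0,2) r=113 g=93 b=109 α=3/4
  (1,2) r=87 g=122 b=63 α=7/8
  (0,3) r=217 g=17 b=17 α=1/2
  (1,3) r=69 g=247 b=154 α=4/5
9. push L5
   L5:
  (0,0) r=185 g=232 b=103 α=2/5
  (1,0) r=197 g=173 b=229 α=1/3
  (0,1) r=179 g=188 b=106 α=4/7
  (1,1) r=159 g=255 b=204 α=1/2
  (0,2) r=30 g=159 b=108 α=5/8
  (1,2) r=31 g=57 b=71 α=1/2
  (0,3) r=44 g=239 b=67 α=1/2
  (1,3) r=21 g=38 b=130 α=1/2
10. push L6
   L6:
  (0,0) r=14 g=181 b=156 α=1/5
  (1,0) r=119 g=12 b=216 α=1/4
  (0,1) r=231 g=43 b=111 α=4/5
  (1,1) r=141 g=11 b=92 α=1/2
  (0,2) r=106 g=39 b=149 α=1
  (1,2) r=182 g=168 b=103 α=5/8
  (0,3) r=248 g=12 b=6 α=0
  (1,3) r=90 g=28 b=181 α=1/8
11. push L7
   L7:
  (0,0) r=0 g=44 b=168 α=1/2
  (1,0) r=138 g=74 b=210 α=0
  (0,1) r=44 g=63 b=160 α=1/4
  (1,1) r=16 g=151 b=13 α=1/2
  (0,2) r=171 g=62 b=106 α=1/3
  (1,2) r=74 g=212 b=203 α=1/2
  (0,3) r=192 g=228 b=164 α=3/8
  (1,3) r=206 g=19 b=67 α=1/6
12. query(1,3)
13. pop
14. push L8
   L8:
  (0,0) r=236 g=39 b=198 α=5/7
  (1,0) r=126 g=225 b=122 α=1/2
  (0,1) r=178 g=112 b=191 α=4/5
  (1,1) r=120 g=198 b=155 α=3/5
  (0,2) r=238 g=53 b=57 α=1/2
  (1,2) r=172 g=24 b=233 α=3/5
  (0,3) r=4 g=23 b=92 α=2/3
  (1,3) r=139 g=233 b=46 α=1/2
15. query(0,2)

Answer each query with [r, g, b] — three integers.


(0,0) stack=L1,L2; from [0,0,0]:
after L1 α=3/5: [102, 66, 618/5]
after L2 α=1/2: [95, 66, 334/5]
rounded: [95, 66, 67]

(1,1) stack=L1,L2; from [0,0,0]:
L1 α=1/7: [205/7, 65/7, 197/7]
L2 α=1: [3, 174, 64]
= [3, 174, 64]

at x=0,y=1 over L1,L2,L3:
after L1 α=3/4: [231/2, 765/4, 183/2]
after L2 α=1/2: [401/4, 1313/8, 467/4]
after L3 α=1/2: [1125/8, 2217/16, 903/8]
→ [141, 139, 113]

query (1,3) [L1,L2,L4,L5,L6,L7] — begin 0,0,0
after L1 α=1/3: [52, 22, 170/3]
after L2 α=1/2: [109, 63, 385/3]
after L4 α=4/5: [77, 1051/5, 2233/15]
after L5 α=1/2: [49, 1241/10, 4183/30]
after L6 α=1/8: [433/8, 8967/80, 34711/240]
after L7 α=1/6: [1271/16, 9271/96, 37927/288]
= [79, 97, 132]

query (0,2) [L1,L2,L4,L5,L6,L8] — begin 0,0,0
L1 α=1/2: [29, 1/2, 121/2]
L2 α=1/2: [167/2, 399/4, 285/4]
L4 α=3/4: [845/8, 1515/16, 1593/16]
L5 α=5/8: [3735/64, 17265/128, 13419/128]
L6 α=1: [106, 39, 149]
L8 α=1/2: [172, 46, 103]
rounded: [172, 46, 103]


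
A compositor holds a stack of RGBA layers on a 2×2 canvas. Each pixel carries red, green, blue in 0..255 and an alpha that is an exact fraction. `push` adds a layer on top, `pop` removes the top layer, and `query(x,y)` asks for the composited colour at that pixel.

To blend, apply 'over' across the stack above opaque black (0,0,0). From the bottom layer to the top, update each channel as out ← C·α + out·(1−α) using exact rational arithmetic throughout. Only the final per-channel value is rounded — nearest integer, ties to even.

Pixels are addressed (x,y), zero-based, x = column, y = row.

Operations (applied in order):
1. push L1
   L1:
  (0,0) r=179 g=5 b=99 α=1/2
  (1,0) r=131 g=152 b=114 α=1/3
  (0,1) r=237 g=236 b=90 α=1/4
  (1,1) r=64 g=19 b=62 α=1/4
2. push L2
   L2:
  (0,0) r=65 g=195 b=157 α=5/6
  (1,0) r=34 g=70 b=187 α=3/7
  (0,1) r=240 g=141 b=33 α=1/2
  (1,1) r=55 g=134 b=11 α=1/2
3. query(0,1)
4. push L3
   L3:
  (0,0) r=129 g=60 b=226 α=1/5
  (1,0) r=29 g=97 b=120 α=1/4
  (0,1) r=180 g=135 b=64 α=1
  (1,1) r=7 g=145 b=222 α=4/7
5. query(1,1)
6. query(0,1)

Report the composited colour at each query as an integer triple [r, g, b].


(0,1) stack=L1,L2; from [0,0,0]:
L1 α=1/4: [237/4, 59, 45/2]
L2 α=1/2: [1197/8, 100, 111/4]
rounded: [150, 100, 28]

(1,1) stack=L1,L2,L3; from [0,0,0]:
L1 α=1/4: [16, 19/4, 31/2]
L2 α=1/2: [71/2, 555/8, 53/4]
L3 α=4/7: [269/14, 6305/56, 3711/28]
= [19, 113, 133]

at x=0,y=1 over L1,L2,L3:
after L1 α=1/4: [237/4, 59, 45/2]
after L2 α=1/2: [1197/8, 100, 111/4]
after L3 α=1: [180, 135, 64]
rounded: [180, 135, 64]


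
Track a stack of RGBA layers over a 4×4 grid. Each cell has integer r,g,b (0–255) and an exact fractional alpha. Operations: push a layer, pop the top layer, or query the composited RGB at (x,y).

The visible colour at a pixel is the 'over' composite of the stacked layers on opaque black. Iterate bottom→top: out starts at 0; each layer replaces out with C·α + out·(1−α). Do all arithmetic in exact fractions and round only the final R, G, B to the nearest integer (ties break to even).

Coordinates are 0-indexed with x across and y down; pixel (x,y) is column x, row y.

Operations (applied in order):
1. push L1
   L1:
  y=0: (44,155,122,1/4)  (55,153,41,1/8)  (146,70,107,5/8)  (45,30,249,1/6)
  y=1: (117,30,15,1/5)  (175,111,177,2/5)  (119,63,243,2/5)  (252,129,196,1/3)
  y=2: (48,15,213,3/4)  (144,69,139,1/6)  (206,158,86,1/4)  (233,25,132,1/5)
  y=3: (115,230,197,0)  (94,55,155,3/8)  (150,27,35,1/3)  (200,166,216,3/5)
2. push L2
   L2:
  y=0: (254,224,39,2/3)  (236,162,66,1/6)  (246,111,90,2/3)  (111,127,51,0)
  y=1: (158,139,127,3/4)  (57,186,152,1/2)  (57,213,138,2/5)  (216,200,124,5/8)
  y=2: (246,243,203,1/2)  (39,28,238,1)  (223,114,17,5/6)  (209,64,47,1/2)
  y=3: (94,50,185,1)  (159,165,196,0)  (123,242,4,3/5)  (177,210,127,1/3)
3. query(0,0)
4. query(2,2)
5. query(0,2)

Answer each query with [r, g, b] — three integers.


query (0,0) [L1,L2] — begin 0,0,0
L1 α=1/4: [11, 155/4, 61/2]
L2 α=2/3: [173, 649/4, 217/6]
= [173, 162, 36]

(2,2) stack=L1,L2; from [0,0,0]:
+L1 (α=1/4) → [103/2, 79/2, 43/2]
+L2 (α=5/6) → [2333/12, 1219/12, 71/4]
→ [194, 102, 18]

query (0,2) [L1,L2] — begin 0,0,0
+L1 (α=3/4) → [36, 45/4, 639/4]
+L2 (α=1/2) → [141, 1017/8, 1451/8]
= [141, 127, 181]


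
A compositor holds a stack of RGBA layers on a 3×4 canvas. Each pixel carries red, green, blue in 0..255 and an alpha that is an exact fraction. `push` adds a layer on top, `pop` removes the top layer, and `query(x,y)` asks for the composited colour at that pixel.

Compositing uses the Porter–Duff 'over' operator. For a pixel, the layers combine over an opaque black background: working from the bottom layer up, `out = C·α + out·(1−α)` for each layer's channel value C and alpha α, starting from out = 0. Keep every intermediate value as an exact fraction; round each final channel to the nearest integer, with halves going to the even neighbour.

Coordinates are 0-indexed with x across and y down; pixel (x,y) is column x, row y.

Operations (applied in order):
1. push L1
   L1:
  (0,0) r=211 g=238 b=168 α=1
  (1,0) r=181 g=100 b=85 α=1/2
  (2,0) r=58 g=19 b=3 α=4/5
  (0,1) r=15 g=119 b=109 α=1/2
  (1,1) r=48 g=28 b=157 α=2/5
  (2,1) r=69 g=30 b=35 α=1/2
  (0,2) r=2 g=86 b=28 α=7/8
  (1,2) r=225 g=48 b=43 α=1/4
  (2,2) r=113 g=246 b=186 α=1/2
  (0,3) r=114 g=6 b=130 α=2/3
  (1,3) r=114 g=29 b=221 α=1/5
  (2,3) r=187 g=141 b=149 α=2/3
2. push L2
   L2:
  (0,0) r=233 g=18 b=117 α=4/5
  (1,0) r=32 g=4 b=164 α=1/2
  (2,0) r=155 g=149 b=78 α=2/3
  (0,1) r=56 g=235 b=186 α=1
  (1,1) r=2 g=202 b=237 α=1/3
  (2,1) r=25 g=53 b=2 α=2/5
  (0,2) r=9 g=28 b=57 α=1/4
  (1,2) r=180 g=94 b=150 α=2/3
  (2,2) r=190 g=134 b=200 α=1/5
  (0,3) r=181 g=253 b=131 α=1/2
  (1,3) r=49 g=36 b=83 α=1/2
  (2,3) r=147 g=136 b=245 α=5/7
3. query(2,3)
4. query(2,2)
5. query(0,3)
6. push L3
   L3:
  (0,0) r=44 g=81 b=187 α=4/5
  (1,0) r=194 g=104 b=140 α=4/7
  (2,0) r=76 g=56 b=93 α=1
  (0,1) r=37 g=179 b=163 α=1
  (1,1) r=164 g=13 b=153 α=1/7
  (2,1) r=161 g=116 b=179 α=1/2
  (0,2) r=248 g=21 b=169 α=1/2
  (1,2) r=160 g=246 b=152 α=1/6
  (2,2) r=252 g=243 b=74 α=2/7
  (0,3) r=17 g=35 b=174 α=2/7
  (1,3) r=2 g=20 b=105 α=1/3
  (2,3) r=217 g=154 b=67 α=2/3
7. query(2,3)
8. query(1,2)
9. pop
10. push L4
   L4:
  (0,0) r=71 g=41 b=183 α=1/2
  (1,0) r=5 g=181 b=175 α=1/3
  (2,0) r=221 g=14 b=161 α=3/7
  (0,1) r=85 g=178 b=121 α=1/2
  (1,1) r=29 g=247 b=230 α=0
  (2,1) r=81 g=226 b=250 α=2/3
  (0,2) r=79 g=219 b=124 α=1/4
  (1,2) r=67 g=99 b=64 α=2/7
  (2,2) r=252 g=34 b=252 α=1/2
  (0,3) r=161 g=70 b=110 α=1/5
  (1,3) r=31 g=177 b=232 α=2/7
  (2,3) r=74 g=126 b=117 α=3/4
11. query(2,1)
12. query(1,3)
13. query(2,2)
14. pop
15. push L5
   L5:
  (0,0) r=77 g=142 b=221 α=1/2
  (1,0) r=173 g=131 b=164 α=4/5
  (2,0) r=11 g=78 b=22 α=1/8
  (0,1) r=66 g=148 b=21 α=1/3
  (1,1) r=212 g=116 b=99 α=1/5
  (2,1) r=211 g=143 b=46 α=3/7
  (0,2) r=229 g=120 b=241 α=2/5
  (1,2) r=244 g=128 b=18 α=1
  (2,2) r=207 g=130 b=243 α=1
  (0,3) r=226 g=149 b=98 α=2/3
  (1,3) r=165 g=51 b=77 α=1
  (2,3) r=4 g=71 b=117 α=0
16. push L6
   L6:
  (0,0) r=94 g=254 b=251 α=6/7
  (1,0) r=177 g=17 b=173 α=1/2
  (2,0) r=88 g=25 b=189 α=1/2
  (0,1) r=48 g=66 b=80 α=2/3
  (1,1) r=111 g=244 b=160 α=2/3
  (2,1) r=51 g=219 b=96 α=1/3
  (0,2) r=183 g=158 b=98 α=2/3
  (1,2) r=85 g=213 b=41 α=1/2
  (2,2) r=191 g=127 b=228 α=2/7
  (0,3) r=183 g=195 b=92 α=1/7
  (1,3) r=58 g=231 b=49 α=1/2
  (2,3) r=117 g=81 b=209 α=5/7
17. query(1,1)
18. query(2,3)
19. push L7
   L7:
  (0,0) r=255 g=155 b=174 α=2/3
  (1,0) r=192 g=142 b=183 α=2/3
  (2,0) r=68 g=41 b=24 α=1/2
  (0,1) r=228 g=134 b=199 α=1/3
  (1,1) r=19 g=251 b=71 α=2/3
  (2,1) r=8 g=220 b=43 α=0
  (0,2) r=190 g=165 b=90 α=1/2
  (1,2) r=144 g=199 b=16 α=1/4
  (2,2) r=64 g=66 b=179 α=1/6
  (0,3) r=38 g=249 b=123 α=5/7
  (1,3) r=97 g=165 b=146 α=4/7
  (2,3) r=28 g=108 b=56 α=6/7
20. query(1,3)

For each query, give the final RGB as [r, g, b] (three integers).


at x=2,y=3 over L1,L2:
L1 α=2/3: [374/3, 94, 298/3]
L2 α=5/7: [2953/21, 124, 4271/21]
rounded: [141, 124, 203]

at x=2,y=2 over L1,L2:
L1 α=1/2: [113/2, 123, 93]
L2 α=1/5: [416/5, 626/5, 572/5]
→ [83, 125, 114]

at x=0,y=3 over L1,L2:
+L1 (α=2/3) → [76, 4, 260/3]
+L2 (α=1/2) → [257/2, 257/2, 653/6]
rounded: [128, 128, 109]

at x=2,y=3 over L1,L2,L3:
+L1 (α=2/3) → [374/3, 94, 298/3]
+L2 (α=5/7) → [2953/21, 124, 4271/21]
+L3 (α=2/3) → [12067/63, 144, 7085/63]
→ [192, 144, 112]

at x=1,y=2 over L1,L2,L3:
L1 α=1/4: [225/4, 12, 43/4]
L2 α=2/3: [555/4, 200/3, 1243/12]
L3 α=1/6: [3415/24, 869/9, 8039/72]
rounded: [142, 97, 112]

(2,1) stack=L1,L2,L4; from [0,0,0]:
after L1 α=1/2: [69/2, 15, 35/2]
after L2 α=2/5: [307/10, 151/5, 113/10]
after L4 α=2/3: [1927/30, 2411/15, 5113/30]
rounded: [64, 161, 170]

query (1,3) [L1,L2,L4] — begin 0,0,0
+L1 (α=1/5) → [114/5, 29/5, 221/5]
+L2 (α=1/2) → [359/10, 209/10, 318/5]
+L4 (α=2/7) → [69/2, 131/2, 782/7]
→ [34, 66, 112]

query (2,2) [L1,L2,L4] — begin 0,0,0
after L1 α=1/2: [113/2, 123, 93]
after L2 α=1/5: [416/5, 626/5, 572/5]
after L4 α=1/2: [838/5, 398/5, 916/5]
= [168, 80, 183]

(1,1) stack=L1,L2,L5,L6; from [0,0,0]:
+L1 (α=2/5) → [96/5, 56/5, 314/5]
+L2 (α=1/3) → [202/15, 374/5, 1813/15]
+L5 (α=1/5) → [3988/75, 2076/25, 8737/75]
+L6 (α=2/3) → [20638/225, 14276/75, 32737/225]
rounded: [92, 190, 145]

query (2,3) [L1,L2,L5,L6] — begin 0,0,0
L1 α=2/3: [374/3, 94, 298/3]
L2 α=5/7: [2953/21, 124, 4271/21]
L5 α=0: [2953/21, 124, 4271/21]
L6 α=5/7: [18191/147, 653/7, 30487/147]
→ [124, 93, 207]

query (1,3) [L1,L2,L5,L6,L7] — begin 0,0,0
after L1 α=1/5: [114/5, 29/5, 221/5]
after L2 α=1/2: [359/10, 209/10, 318/5]
after L5 α=1: [165, 51, 77]
after L6 α=1/2: [223/2, 141, 63]
after L7 α=4/7: [1445/14, 1083/7, 773/7]
= [103, 155, 110]


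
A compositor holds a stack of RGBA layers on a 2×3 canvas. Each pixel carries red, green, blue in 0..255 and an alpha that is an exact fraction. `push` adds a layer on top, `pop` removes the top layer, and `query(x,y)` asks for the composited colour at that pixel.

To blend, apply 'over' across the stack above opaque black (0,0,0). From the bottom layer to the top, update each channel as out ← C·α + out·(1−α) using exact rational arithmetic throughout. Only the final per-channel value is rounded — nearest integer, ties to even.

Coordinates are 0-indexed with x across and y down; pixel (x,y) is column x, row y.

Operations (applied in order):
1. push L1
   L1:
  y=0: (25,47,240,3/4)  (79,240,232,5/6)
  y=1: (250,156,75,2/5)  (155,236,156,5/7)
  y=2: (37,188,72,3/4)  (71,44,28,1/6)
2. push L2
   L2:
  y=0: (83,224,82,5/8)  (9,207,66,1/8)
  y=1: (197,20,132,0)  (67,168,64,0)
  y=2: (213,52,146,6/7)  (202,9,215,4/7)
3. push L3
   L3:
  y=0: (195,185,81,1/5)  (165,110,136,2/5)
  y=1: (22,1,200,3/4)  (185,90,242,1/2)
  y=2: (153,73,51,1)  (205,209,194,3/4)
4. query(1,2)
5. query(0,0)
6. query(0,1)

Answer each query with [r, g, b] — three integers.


(1,2) stack=L1,L2,L3; from [0,0,0]:
L1 α=1/6: [71/6, 22/3, 14/3]
L2 α=4/7: [241/2, 58/7, 874/7]
L3 α=3/4: [1471/8, 4447/28, 1237/7]
= [184, 159, 177]

(0,0) stack=L1,L2,L3; from [0,0,0]:
after L1 α=3/4: [75/4, 141/4, 180]
after L2 α=5/8: [1885/32, 4903/32, 475/4]
after L3 α=1/5: [689/8, 6383/40, 556/5]
rounded: [86, 160, 111]

at x=0,y=1 over L1,L2,L3:
after L1 α=2/5: [100, 312/5, 30]
after L2 α=0: [100, 312/5, 30]
after L3 α=3/4: [83/2, 327/20, 315/2]
rounded: [42, 16, 158]


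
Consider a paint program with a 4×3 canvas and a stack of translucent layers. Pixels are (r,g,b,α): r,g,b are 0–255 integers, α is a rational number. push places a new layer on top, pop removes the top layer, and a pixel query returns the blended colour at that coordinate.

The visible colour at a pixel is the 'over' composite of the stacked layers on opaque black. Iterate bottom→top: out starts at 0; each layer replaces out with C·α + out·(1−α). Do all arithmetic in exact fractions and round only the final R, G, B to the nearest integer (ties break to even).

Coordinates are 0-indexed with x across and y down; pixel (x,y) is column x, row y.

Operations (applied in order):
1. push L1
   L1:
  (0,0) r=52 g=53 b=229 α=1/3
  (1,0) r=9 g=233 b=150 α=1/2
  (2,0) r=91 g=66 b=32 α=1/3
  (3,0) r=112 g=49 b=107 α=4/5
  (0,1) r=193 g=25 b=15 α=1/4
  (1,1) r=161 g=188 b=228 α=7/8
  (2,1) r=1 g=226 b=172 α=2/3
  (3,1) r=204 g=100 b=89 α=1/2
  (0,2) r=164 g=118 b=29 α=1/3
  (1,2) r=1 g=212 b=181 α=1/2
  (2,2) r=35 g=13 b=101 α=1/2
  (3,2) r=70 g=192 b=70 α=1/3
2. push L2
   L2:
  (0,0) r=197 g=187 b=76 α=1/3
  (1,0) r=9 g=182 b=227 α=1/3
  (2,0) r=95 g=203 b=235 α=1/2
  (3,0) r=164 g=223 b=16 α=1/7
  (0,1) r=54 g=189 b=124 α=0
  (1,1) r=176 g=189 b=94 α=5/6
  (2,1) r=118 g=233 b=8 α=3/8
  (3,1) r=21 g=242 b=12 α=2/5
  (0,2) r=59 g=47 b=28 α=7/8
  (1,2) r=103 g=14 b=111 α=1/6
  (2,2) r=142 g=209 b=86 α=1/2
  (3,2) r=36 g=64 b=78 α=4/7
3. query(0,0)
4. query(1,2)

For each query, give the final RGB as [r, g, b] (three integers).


query (0,0) [L1,L2] — begin 0,0,0
after L1 α=1/3: [52/3, 53/3, 229/3]
after L2 α=1/3: [695/9, 667/9, 686/9]
rounded: [77, 74, 76]

query (1,2) [L1,L2] — begin 0,0,0
L1 α=1/2: [1/2, 106, 181/2]
L2 α=1/6: [211/12, 272/3, 1127/12]
rounded: [18, 91, 94]


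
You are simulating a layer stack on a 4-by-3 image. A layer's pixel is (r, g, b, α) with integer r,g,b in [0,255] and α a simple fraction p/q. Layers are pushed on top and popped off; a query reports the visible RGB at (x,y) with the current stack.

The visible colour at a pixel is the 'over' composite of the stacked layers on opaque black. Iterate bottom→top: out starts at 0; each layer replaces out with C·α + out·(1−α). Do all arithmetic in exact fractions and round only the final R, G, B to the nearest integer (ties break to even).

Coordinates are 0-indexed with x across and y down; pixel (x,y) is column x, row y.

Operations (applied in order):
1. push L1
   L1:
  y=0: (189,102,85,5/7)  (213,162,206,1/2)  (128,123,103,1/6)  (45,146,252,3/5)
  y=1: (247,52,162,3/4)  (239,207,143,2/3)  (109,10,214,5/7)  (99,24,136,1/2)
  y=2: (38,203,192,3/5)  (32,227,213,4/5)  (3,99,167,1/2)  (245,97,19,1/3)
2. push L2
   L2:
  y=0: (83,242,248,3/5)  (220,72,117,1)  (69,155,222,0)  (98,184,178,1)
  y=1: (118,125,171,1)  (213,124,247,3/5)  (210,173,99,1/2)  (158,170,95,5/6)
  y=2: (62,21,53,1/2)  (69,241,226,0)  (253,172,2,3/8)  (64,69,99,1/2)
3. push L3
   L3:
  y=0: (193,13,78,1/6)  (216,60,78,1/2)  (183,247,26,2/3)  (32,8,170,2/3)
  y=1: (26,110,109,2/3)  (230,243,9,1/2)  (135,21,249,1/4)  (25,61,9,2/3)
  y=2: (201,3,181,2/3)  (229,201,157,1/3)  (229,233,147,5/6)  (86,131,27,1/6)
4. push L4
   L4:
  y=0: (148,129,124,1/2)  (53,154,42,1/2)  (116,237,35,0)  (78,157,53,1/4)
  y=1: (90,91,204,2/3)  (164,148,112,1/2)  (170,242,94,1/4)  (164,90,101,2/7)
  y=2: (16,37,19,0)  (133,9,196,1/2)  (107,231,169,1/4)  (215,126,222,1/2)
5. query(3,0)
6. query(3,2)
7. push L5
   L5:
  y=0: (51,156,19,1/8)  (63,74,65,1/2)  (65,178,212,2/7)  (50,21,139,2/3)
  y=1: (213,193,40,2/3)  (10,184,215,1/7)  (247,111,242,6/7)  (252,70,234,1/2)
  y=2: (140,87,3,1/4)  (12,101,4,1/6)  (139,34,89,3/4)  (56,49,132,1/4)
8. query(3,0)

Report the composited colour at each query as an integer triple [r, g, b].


(3,0) stack=L1,L2,L3,L4; from [0,0,0]:
L1 α=3/5: [27, 438/5, 756/5]
L2 α=1: [98, 184, 178]
L3 α=2/3: [54, 200/3, 518/3]
L4 α=1/4: [60, 357/4, 571/4]
→ [60, 89, 143]

(3,2) stack=L1,L2,L3,L4; from [0,0,0]:
after L1 α=1/3: [245/3, 97/3, 19/3]
after L2 α=1/2: [437/6, 152/3, 158/3]
after L3 α=1/6: [2701/36, 1153/18, 871/18]
after L4 α=1/2: [10441/72, 3421/36, 4867/36]
= [145, 95, 135]

at x=3,y=0 over L1,L2,L3,L4,L5:
L1 α=3/5: [27, 438/5, 756/5]
L2 α=1: [98, 184, 178]
L3 α=2/3: [54, 200/3, 518/3]
L4 α=1/4: [60, 357/4, 571/4]
L5 α=2/3: [160/3, 175/4, 561/4]
→ [53, 44, 140]


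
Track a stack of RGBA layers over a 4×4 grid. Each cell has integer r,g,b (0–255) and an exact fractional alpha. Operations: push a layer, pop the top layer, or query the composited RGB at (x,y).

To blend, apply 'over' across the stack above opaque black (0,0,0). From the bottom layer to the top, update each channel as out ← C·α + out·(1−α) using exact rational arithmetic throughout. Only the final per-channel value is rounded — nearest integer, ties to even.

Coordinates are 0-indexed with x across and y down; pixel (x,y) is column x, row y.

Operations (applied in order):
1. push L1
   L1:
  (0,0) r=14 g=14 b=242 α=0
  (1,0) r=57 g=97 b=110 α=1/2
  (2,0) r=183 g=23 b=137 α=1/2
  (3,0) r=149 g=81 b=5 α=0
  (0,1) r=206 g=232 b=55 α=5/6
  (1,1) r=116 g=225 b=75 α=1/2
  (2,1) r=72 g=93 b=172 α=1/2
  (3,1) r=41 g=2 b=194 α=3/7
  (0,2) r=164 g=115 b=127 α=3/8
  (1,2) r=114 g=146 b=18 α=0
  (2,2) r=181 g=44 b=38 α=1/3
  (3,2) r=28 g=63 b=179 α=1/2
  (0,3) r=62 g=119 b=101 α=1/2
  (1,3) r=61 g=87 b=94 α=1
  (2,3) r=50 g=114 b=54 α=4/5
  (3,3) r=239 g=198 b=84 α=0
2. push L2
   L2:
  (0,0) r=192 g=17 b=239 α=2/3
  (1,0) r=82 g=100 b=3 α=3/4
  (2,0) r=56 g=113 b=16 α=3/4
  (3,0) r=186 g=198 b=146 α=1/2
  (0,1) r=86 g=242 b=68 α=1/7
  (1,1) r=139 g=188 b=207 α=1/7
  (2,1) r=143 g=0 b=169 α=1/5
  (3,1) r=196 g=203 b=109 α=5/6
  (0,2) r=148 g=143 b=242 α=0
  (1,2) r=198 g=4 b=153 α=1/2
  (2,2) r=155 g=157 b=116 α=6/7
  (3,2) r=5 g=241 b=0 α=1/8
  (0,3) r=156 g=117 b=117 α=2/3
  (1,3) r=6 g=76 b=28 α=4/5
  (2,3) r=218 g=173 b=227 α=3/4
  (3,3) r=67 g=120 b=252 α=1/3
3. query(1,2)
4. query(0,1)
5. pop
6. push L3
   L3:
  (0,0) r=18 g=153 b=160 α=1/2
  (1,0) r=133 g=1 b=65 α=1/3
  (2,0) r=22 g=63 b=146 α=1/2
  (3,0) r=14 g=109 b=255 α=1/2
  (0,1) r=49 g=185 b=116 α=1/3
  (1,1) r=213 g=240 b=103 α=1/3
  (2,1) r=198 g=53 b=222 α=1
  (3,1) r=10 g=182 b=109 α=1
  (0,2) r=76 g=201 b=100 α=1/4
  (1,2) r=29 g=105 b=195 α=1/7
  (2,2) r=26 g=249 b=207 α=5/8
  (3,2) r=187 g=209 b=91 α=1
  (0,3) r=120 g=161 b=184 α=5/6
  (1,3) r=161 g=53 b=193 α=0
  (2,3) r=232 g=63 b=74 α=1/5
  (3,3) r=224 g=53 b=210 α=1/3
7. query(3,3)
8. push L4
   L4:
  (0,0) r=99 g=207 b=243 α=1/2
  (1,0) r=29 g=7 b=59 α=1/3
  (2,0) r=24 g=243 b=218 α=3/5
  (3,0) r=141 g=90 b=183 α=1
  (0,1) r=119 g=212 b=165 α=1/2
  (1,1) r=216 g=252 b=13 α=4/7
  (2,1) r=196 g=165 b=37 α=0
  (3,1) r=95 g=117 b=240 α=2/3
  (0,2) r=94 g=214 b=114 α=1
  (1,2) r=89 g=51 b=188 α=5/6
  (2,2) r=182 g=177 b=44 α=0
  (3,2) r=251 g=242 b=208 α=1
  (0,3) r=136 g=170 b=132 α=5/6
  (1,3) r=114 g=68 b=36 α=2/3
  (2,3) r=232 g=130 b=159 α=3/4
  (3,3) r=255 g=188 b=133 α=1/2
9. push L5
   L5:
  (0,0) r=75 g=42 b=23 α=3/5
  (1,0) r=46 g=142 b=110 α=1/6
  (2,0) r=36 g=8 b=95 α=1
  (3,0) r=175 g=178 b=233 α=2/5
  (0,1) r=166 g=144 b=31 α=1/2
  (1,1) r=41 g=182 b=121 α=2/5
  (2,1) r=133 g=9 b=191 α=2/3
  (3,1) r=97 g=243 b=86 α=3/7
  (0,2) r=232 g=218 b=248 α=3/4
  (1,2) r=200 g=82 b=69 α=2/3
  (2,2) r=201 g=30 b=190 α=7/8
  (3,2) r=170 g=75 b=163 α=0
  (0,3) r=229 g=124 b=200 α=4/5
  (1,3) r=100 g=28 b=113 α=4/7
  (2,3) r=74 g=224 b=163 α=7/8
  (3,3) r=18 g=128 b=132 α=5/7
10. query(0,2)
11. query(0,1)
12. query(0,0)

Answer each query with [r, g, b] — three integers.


at x=1,y=2 over L1,L2:
+L1 (α=0) → [0, 0, 0]
+L2 (α=1/2) → [99, 2, 153/2]
= [99, 2, 76]

(0,1) stack=L1,L2; from [0,0,0]:
L1 α=5/6: [515/3, 580/3, 275/6]
L2 α=1/7: [1116/7, 1402/7, 49]
= [159, 200, 49]

at x=3,y=3 over L1,L3:
+L1 (α=0) → [0, 0, 0]
+L3 (α=1/3) → [224/3, 53/3, 70]
= [75, 18, 70]

query (0,2) [L1,L3,L4,L5] — begin 0,0,0
+L1 (α=3/8) → [123/2, 345/8, 381/8]
+L3 (α=1/4) → [521/8, 2643/32, 1943/32]
+L4 (α=1) → [94, 214, 114]
+L5 (α=3/4) → [395/2, 217, 429/2]
rounded: [198, 217, 214]

(0,1) stack=L1,L3,L4,L5; from [0,0,0]:
L1 α=5/6: [515/3, 580/3, 275/6]
L3 α=1/3: [1177/9, 1715/9, 623/9]
L4 α=1/2: [1124/9, 3623/18, 1054/9]
L5 α=1/2: [1309/9, 6215/36, 1333/18]
→ [145, 173, 74]

query (0,0) [L1,L3,L4,L5] — begin 0,0,0
+L1 (α=0) → [0, 0, 0]
+L3 (α=1/2) → [9, 153/2, 80]
+L4 (α=1/2) → [54, 567/4, 323/2]
+L5 (α=3/5) → [333/5, 819/10, 392/5]
→ [67, 82, 78]


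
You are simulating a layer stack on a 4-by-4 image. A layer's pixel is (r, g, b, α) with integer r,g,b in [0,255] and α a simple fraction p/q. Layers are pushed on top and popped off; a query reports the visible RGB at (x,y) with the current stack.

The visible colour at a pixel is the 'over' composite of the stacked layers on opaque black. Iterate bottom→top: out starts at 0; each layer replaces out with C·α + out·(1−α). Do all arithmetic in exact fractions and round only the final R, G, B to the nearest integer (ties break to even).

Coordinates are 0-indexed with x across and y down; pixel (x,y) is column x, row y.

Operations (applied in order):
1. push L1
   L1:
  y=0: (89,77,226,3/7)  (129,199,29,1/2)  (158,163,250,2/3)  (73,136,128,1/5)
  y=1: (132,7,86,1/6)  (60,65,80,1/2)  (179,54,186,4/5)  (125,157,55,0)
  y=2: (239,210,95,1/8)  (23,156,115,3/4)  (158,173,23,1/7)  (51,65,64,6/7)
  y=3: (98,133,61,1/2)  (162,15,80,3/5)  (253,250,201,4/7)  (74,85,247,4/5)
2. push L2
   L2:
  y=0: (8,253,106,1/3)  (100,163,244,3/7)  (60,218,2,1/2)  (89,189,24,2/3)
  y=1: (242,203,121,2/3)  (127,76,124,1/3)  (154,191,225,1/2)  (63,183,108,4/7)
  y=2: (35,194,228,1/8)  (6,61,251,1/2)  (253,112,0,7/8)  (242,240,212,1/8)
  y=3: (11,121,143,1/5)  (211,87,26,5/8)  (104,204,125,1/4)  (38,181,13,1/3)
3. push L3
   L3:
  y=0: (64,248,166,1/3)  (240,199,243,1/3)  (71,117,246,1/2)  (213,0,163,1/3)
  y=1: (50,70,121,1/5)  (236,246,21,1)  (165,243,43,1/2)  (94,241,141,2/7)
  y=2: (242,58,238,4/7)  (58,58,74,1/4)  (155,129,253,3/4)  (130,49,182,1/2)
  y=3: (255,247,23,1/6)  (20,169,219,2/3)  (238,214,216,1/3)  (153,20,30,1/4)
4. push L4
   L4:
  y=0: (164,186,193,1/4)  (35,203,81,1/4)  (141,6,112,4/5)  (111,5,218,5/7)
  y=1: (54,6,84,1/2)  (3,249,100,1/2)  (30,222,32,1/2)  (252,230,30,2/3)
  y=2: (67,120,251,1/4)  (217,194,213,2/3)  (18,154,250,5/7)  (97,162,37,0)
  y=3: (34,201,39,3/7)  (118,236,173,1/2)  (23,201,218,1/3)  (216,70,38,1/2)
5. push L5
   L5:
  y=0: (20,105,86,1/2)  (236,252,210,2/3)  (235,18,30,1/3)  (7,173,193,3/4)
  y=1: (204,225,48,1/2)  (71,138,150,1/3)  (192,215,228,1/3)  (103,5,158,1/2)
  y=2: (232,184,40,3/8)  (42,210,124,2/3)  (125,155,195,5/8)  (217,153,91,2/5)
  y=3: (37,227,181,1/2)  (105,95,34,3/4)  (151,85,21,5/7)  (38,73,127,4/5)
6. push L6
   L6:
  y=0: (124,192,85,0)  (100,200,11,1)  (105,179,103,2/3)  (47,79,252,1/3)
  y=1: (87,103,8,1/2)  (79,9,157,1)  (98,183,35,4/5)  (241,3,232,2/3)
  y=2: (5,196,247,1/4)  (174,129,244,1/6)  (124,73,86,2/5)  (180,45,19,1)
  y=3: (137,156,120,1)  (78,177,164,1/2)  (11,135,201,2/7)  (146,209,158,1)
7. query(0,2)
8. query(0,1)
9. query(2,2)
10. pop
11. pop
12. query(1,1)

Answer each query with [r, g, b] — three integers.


at x=0,y=2 over L1,L2,L3,L4,L5,L6:
+L1 (α=1/8) → [239/8, 105/4, 95/8]
+L2 (α=1/8) → [1953/64, 1511/32, 2489/64]
+L3 (α=4/7) → [67811/448, 11957/224, 68395/448]
+L4 (α=1/4) → [233449/1792, 62751/896, 317633/1792]
+L5 (α=3/8) → [2414477/14336, 808347/7168, 1803205/14336]
+L6 (α=1/4) → [7315111/57344, 3829969/28672, 8950607/57344]
= [128, 134, 156]

at x=0,y=1 over L1,L2,L3,L4,L5,L6:
after L1 α=1/6: [22, 7/6, 43/3]
after L2 α=2/3: [506/3, 2443/18, 769/9]
after L3 α=1/5: [2174/15, 5516/45, 833/9]
after L4 α=1/2: [1492/15, 2893/45, 1589/18]
after L5 α=1/2: [2276/15, 6509/45, 2453/36]
after L6 α=1/2: [3581/30, 5572/45, 2741/72]
rounded: [119, 124, 38]

(2,2) stack=L1,L2,L3,L4,L5,L6; from [0,0,0]:
after L1 α=1/7: [158/7, 173/7, 23/7]
after L2 α=7/8: [12555/56, 5661/56, 23/56]
after L3 α=3/4: [38595/224, 27333/224, 42527/224]
after L4 α=5/7: [48675/784, 113573/784, 182527/784]
after L5 α=5/8: [636025/6272, 948319/6272, 1311981/6272]
after L6 α=2/5: [3463531/31360, 3760669/31360, 5014727/31360]
→ [110, 120, 160]

at x=1,y=1 over L1,L2,L3,L4:
+L1 (α=1/2) → [30, 65/2, 40]
+L2 (α=1/3) → [187/3, 47, 68]
+L3 (α=1) → [236, 246, 21]
+L4 (α=1/2) → [239/2, 495/2, 121/2]
= [120, 248, 60]
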